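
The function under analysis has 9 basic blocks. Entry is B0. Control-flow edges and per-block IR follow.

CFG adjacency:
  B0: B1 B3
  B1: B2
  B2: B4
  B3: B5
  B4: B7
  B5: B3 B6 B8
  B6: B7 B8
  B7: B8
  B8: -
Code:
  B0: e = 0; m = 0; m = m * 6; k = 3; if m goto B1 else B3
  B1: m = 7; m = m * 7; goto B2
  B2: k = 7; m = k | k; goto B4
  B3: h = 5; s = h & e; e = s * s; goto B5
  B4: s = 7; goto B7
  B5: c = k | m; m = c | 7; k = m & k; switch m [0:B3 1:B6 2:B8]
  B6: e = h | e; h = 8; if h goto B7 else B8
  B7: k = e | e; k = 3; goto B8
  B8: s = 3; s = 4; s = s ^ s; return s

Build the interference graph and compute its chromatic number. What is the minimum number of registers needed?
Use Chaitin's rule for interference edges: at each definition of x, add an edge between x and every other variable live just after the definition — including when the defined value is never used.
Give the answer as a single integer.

Per-block:
  B0: def={e,k,m} ue=∅
  B1: def={m} ue=∅
  B2: def={k,m} ue=∅
  B3: def={e,h,s} ue={e}
  B4: def={s} ue=∅
  B5: def={c,k,m} ue={k,m}
  B6: def={e,h} ue={e,h}
  B7: def={k} ue={e}
  B8: def={s} ue=∅

Backward fixpoint:
  B0: in=∅ out={e,k,m}
  B1: in={e} out={e}
  B2: in={e} out={e}
  B3: in={e,k,m} out={e,h,k,m}
  B4: in={e} out={e}
  B5: in={e,h,k,m} out={e,h,k,m}
  B6: in={e,h} out={e}
  B7: in={e} out=∅
  B8: in=∅ out=∅

Interfere edges:
  c — {e,h,k}
  e — {c,h,k,m,s}
  h — {c,e,k,m,s}
  k — {c,e,h,m,s}
  m — {e,h,k,s}
  s — {e,h,k,m}

Colouring:
  lower bound: {e,h,k,m,s} mutually conflict ⇒ χ ≥ 5
  5-colouring: R0={e}  R1={h}  R2={k}  R3={c,m}  R4={s}
  χ = 5

Answer: 5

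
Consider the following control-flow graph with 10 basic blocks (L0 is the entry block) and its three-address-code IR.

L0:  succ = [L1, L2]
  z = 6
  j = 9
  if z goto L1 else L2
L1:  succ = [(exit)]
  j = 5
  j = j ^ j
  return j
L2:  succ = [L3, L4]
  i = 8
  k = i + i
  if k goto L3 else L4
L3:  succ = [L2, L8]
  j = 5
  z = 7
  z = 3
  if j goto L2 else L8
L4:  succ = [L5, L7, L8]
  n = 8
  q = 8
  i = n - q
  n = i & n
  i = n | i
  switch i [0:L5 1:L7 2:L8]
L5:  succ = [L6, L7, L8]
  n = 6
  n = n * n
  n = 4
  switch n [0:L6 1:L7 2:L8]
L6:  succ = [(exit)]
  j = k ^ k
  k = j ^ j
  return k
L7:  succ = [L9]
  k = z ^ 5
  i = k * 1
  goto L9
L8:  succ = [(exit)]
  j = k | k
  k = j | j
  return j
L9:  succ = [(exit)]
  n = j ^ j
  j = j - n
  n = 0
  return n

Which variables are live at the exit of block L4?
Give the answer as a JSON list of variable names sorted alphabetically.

Answer: ["j", "k", "z"]

Derivation:
Per-block:
  L0 def {j,z} use ∅
  L1 def {j} use ∅
  L2 def {i,k} use ∅
  L3 def {j,z} use ∅
  L4 def {i,n,q} use ∅
  L5 def {n} use ∅
  L6 def {j,k} use {k}
  L7 def {i,k} use {z}
  L8 def {j,k} use {k}
  L9 def {j,n} use {j}

Live sets:
  L0 li=∅ lo={j,z}
  L1 li=∅ lo=∅
  L2 li={j,z} lo={j,k,z}
  L3 li={k} lo={j,k,z}
  L4 li={j,k,z} lo={j,k,z}
  L5 li={j,k,z} lo={j,k,z}
  L6 li={k} lo=∅
  L7 li={j,z} lo={j}
  L8 li={k} lo=∅
  L9 li={j} lo=∅

live-out(L4) = ["j", "k", "z"]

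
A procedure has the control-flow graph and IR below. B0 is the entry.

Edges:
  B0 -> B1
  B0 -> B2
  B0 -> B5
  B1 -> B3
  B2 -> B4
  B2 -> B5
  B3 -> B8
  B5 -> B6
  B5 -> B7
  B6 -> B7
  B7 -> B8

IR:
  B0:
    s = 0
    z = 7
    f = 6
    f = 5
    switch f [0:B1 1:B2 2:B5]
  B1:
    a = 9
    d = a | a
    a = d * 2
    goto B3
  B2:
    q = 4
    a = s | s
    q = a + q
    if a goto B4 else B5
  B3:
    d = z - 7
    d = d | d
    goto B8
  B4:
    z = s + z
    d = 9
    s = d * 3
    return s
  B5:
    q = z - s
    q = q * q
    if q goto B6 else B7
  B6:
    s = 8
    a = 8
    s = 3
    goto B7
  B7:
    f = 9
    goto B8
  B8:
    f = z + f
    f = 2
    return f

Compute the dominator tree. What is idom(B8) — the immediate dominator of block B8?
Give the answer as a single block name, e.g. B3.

Answer: B0

Working:
idom tree: B1←B0 B2←B0 B3←B1 B4←B2 B5←B0 B6←B5 B7←B5 B8←B0
Join-block Dom:
  B5: preds {B0,B2}: {B0} ∩ {B0,B2} = {B0}; idom=B0
  B7: preds {B5,B6}: {B0,B5} ∩ {B0,B5,B6} = {B0,B5}; idom=B5
  B8: preds {B3,B7}: {B0,B1,B3} ∩ {B0,B5,B7} = {B0}; idom=B0

idom(B8) = B0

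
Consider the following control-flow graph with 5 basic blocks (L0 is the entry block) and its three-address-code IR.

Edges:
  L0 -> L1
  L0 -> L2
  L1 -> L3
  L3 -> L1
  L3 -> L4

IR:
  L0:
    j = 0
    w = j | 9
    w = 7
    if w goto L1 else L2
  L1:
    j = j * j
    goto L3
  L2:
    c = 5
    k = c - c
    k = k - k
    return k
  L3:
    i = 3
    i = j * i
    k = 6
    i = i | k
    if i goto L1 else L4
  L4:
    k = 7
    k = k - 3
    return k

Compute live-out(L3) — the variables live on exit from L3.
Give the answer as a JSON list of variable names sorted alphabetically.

def/use:
  L0: {j,w} / ∅
  L1: {j} / {j}
  L2: {c,k} / ∅
  L3: {i,k} / {j}
  L4: {k} / ∅

Live sets:
  L0: in=∅ out={j}
  L1: in={j} out={j}
  L2: in=∅ out=∅
  L3: in={j} out={j}
  L4: in=∅ out=∅

live-out(L3) = ["j"]

Answer: ["j"]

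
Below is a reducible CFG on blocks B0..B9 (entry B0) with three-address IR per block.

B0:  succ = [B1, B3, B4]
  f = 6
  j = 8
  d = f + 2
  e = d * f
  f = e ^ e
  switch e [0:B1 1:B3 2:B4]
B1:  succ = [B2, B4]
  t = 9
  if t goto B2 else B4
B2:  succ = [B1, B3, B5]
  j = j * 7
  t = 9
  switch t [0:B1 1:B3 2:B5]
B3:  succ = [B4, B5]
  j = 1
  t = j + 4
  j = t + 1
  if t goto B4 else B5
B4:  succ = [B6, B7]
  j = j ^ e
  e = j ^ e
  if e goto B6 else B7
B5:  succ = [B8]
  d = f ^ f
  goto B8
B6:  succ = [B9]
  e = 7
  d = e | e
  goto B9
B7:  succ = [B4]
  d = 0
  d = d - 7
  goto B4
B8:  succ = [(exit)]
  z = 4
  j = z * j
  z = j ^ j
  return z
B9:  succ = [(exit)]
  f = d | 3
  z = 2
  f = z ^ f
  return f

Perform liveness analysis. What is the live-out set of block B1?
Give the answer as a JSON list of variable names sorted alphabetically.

def/use:
  B0 def {d,e,f,j} use ∅
  B1 def {t} use ∅
  B2 def {j,t} use {j}
  B3 def {j,t} use ∅
  B4 def {e,j} use {e,j}
  B5 def {d} use {f}
  B6 def {d,e} use ∅
  B7 def {d} use ∅
  B8 def {j,z} use {j}
  B9 def {f,z} use {d}

Backward fixpoint:
  live B0: ∅→{e,f,j}
  live B1: {e,f,j}→{e,f,j}
  live B2: {e,f,j}→{e,f,j}
  live B3: {e,f}→{e,f,j}
  live B4: {e,j}→{e,j}
  live B5: {f,j}→{j}
  live B6: ∅→{d}
  live B7: {e,j}→{e,j}
  live B8: {j}→∅
  live B9: {d}→∅

live-out(B1) = ["e", "f", "j"]

Answer: ["e", "f", "j"]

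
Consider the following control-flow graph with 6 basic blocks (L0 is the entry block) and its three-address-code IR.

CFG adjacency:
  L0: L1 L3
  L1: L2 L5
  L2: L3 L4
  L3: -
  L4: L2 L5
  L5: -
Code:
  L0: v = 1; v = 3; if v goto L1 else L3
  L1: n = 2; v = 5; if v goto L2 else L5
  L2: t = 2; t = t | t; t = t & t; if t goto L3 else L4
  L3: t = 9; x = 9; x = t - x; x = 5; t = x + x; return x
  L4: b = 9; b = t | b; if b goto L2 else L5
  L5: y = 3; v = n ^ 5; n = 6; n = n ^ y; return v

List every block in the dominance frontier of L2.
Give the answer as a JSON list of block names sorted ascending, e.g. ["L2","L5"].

Answer: ["L2", "L3", "L5"]

Derivation:
idom tree: L1←L0 L2←L1 L3←L0 L4←L2 L5←L1
Join-block Dom:
  L2: preds {L1,L4}: {L0,L1} ∩ {L0,L1,L2,L4} = {L0,L1}; idom=L1
  L3: preds {L0,L2}: {L0} ∩ {L0,L1,L2} = {L0}; idom=L0
  L5: preds {L1,L4}: {L0,L1} ∩ {L0,L1,L2,L4} = {L0,L1}; idom=L1

DF walk-up:
  L2←L1: walk · to L1
  L2←L4: walk L4→L2 to L1
  L3←L0: walk · to L0
  L3←L2: walk L2→L1 to L0
  L5←L1: walk · to L1
  L5←L4: walk L4→L2 to L1
  L0: DF=∅
  L1: DF={L3}
  L2: DF={L2,L3,L5}
  L3: DF=∅
  L4: DF={L2,L5}
  L5: DF=∅

DF(L2) = ["L2", "L3", "L5"]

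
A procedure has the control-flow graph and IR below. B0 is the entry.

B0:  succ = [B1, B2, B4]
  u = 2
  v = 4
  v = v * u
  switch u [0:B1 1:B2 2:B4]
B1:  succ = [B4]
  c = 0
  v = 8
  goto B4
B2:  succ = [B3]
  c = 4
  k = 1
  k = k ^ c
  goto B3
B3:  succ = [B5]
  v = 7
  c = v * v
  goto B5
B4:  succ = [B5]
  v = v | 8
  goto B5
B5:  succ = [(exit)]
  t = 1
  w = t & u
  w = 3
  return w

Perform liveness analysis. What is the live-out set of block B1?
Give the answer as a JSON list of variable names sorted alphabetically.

def/use:
  B0: {u,v} / ∅
  B1: {c,v} / ∅
  B2: {c,k} / ∅
  B3: {c,v} / ∅
  B4: {v} / {v}
  B5: {t,w} / {u}

Liveness:
  live B0: ∅→{u,v}
  live B1: {u}→{u,v}
  live B2: {u}→{u}
  live B3: {u}→{u}
  live B4: {u,v}→{u}
  live B5: {u}→∅

live-out(B1) = ["u", "v"]

Answer: ["u", "v"]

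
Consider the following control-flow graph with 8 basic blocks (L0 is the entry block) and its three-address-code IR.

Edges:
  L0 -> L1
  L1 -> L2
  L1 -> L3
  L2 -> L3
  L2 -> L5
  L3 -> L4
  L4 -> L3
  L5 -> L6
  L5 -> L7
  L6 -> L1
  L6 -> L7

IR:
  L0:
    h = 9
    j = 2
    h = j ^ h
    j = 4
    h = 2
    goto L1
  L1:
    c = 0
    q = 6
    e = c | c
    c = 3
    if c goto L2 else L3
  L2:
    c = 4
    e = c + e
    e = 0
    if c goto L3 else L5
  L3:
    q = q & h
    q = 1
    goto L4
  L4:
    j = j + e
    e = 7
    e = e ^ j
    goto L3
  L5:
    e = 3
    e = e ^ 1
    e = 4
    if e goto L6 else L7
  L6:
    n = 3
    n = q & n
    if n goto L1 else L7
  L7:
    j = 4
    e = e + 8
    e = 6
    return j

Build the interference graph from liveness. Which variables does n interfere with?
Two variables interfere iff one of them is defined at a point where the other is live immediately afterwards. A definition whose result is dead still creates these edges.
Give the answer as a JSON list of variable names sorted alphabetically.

Per-block:
  L0 def {h,j} use ∅
  L1 def {c,e,q} use ∅
  L2 def {c,e} use {e}
  L3 def {q} use {h,q}
  L4 def {e,j} use {e,j}
  L5 def {e} use ∅
  L6 def {n} use {q}
  L7 def {e,j} use {e}

Liveness:
  live L0: ∅→{h,j}
  live L1: {h,j}→{e,h,j,q}
  live L2: {e,h,j,q}→{e,h,j,q}
  live L3: {e,h,j,q}→{e,h,j,q}
  live L4: {e,h,j,q}→{e,h,j,q}
  live L5: {h,j,q}→{e,h,j,q}
  live L6: {e,h,j,q}→{e,h,j}
  live L7: {e}→∅

Conflict graph:
  c — {e,h,j,q}
  e — {c,h,j,n,q}
  h — {c,e,j,n,q}
  j — {c,e,h,n,q}
  n — {e,h,j,q}
  q — {c,e,h,j,n}

N(n) = ["e", "h", "j", "q"]

Answer: ["e", "h", "j", "q"]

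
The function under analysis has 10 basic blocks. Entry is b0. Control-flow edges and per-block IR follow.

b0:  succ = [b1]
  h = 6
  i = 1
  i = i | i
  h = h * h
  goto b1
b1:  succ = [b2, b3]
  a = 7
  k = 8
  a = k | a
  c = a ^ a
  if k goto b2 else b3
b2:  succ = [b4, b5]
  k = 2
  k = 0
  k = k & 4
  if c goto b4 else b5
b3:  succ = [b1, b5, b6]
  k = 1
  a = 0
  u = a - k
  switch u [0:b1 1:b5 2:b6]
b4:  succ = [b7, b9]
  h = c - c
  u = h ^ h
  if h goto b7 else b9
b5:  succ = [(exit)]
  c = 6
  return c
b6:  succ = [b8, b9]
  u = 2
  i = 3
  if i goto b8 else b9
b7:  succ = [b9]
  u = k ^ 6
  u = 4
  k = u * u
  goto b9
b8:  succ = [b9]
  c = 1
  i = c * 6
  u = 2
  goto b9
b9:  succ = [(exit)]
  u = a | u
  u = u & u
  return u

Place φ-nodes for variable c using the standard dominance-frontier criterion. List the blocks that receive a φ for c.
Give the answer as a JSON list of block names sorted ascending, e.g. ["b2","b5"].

Answer: ["b1", "b9"]

Derivation:
idom tree: b1←b0 b2←b1 b3←b1 b4←b2 b5←b1 b6←b3 b7←b4 b8←b6 b9←b1
Join-block Dom:
  b1: preds {b0,b3}: {b0} ∩ {b0,b1,b3} = {b0}; idom=b0
  b5: preds {b2,b3}: {b0,b1,b2} ∩ {b0,b1,b3} = {b0,b1}; idom=b1
  b9: preds {b4,b6,b7,b8}: {b0,b1,b2,b4} ∩ {b0,b1,b3,b6} ∩ {b0,b1,b2,b4,b7} ∩ {b0,b1,b3,b6,b8} = {b0,b1}; idom=b1

DF walk-up:
  b1←b0: walk · to b0
  b1←b3: walk b3→b1 to b0
  b5←b2: walk b2 to b1
  b5←b3: walk b3 to b1
  b9←b4: walk b4→b2 to b1
  b9←b6: walk b6→b3 to b1
  b9←b7: walk b7→b4→b2 to b1
  b9←b8: walk b8→b6→b3 to b1
  DF(b0)=∅
  DF(b1)={b1}
  DF(b2)={b5,b9}
  DF(b3)={b1,b5,b9}
  DF(b4)={b9}
  DF(b5)=∅
  DF(b6)={b9}
  DF(b7)={b9}
  DF(b8)={b9}
  DF(b9)=∅

φ for c: defs {b1,b5,b8}
  DF⁺ = {b1,b9}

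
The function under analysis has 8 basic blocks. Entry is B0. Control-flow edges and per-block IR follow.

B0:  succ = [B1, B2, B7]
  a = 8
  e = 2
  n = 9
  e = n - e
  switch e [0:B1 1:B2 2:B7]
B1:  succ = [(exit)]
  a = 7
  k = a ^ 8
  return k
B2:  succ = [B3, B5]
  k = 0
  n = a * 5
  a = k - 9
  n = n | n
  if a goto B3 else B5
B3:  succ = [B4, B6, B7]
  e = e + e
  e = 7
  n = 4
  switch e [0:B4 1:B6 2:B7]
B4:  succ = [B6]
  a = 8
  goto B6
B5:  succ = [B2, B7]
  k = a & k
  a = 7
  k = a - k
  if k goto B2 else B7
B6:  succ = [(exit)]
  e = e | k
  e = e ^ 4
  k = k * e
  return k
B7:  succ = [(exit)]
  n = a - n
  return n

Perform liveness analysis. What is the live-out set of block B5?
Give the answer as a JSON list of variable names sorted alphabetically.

Answer: ["a", "e", "n"]

Working:
Block summaries:
  B0: {a,e,n} / ∅
  B1: {a,k} / ∅
  B2: {a,k,n} / {a}
  B3: {e,n} / {e}
  B4: {a} / ∅
  B5: {a,k} / {a,k}
  B6: {e,k} / {e,k}
  B7: {n} / {a,n}

Liveness:
  B0 li=∅ lo={a,e,n}
  B1 li=∅ lo=∅
  B2 li={a,e} lo={a,e,k,n}
  B3 li={a,e,k} lo={a,e,k,n}
  B4 li={e,k} lo={e,k}
  B5 li={a,e,k,n} lo={a,e,n}
  B6 li={e,k} lo=∅
  B7 li={a,n} lo=∅

live-out(B5) = ["a", "e", "n"]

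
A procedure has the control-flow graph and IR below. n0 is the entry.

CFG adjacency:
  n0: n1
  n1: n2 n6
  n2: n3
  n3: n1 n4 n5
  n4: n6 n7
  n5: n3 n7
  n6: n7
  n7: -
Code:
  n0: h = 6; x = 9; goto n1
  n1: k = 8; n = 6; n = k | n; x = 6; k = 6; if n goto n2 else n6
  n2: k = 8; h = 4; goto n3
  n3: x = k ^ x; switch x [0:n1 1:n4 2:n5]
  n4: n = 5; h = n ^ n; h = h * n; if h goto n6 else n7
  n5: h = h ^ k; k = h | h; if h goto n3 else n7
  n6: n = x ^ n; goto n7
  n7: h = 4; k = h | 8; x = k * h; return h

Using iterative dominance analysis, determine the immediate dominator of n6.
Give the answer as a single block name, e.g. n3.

Answer: n1

Analysis:
idom tree: n1←n0 n2←n1 n3←n2 n4←n3 n5←n3 n6←n1 n7←n1
Dom∩ at merges:
  n1: preds {n0,n3}: {n0} ∩ {n0,n1,n2,n3} = {n0}; idom=n0
  n3: preds {n2,n5}: {n0,n1,n2} ∩ {n0,n1,n2,n3,n5} = {n0,n1,n2}; idom=n2
  n6: preds {n1,n4}: {n0,n1} ∩ {n0,n1,n2,n3,n4} = {n0,n1}; idom=n1
  n7: preds {n4,n5,n6}: {n0,n1,n2,n3,n4} ∩ {n0,n1,n2,n3,n5} ∩ {n0,n1,n6} = {n0,n1}; idom=n1

idom(n6) = n1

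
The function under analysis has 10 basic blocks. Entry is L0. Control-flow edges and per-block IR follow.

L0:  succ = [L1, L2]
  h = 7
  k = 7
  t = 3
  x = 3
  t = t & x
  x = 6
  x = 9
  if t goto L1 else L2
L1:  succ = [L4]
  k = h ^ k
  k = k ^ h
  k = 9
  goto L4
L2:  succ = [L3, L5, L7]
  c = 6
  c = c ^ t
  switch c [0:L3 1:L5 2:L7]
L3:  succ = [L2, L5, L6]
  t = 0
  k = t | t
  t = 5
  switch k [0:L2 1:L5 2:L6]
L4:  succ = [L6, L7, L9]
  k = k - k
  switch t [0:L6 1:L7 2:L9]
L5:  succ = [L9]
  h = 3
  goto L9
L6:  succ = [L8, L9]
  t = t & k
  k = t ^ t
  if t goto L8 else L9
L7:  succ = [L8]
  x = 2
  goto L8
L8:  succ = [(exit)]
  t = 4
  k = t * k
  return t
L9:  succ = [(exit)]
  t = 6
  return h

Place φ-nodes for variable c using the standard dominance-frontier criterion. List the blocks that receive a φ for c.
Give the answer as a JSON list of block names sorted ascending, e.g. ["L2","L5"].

idom tree: L1←L0 L2←L0 L3←L2 L4←L1 L5←L2 L6←L0 L7←L0 L8←L0 L9←L0
Dom∩ at merges:
  L2: preds {L0,L3}: {L0} ∩ {L0,L2,L3} = {L0}; idom=L0
  L5: preds {L2,L3}: {L0,L2} ∩ {L0,L2,L3} = {L0,L2}; idom=L2
  L6: preds {L3,L4}: {L0,L2,L3} ∩ {L0,L1,L4} = {L0}; idom=L0
  L7: preds {L2,L4}: {L0,L2} ∩ {L0,L1,L4} = {L0}; idom=L0
  L8: preds {L6,L7}: {L0,L6} ∩ {L0,L7} = {L0}; idom=L0
  L9: preds {L4,L5,L6}: {L0,L1,L4} ∩ {L0,L2,L5} ∩ {L0,L6} = {L0}; idom=L0

DF derivation:
  L2←L0: walk · to L0
  L2←L3: walk L3→L2 to L0
  L5←L2: walk · to L2
  L5←L3: walk L3 to L2
  L6←L3: walk L3→L2 to L0
  L6←L4: walk L4→L1 to L0
  L7←L2: walk L2 to L0
  L7←L4: walk L4→L1 to L0
  L8←L6: walk L6 to L0
  L8←L7: walk L7 to L0
  L9←L4: walk L4→L1 to L0
  L9←L5: walk L5→L2 to L0
  L9←L6: walk L6 to L0
  L0 → ∅
  L1 → {L6,L7,L9}
  L2 → {L2,L6,L7,L9}
  L3 → {L2,L5,L6}
  L4 → {L6,L7,L9}
  L5 → {L9}
  L6 → {L8,L9}
  L7 → {L8}
  L8 → ∅
  L9 → ∅

φ for c: defs {L2}
  DF⁺ = {L2,L6,L7,L8,L9}

Answer: ["L2", "L6", "L7", "L8", "L9"]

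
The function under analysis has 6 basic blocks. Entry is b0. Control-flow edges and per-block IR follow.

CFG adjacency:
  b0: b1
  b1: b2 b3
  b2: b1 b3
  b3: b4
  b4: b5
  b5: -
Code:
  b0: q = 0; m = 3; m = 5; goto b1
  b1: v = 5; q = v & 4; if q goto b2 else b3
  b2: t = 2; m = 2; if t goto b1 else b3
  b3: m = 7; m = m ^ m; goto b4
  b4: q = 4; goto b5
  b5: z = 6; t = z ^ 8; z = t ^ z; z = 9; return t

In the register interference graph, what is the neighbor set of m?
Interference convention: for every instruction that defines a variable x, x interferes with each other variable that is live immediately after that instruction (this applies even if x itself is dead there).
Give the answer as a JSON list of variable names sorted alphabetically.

Block summaries:
  b0: {m,q} / ∅
  b1: {q,v} / ∅
  b2: {m,t} / ∅
  b3: {m} / ∅
  b4: {q} / ∅
  b5: {t,z} / ∅

Liveness:
  live b0: ∅→∅
  live b1: ∅→∅
  live b2: ∅→∅
  live b3: ∅→∅
  live b4: ∅→∅
  live b5: ∅→∅

Conflict graph:
  m↔{t}
  q↔∅
  t↔{m,z}
  v↔∅
  z↔{t}

N(m) = ["t"]

Answer: ["t"]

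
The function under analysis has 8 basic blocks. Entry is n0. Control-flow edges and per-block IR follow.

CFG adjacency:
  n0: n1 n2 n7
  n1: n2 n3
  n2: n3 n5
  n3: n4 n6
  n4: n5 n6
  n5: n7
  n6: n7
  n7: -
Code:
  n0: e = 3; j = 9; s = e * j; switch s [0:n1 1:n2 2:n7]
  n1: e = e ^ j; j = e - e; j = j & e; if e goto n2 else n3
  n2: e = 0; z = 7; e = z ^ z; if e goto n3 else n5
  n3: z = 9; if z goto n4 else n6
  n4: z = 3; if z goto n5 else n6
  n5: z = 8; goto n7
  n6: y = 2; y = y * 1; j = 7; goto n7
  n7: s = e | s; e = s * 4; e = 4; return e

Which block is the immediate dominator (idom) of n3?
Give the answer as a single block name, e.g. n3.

Answer: n0

Working:
idom tree: n1←n0 n2←n0 n3←n0 n4←n3 n5←n0 n6←n3 n7←n0
Join-block Dom:
  n2: preds {n0,n1}: {n0} ∩ {n0,n1} = {n0}; idom=n0
  n3: preds {n1,n2}: {n0,n1} ∩ {n0,n2} = {n0}; idom=n0
  n5: preds {n2,n4}: {n0,n2} ∩ {n0,n3,n4} = {n0}; idom=n0
  n6: preds {n3,n4}: {n0,n3} ∩ {n0,n3,n4} = {n0,n3}; idom=n3
  n7: preds {n0,n5,n6}: {n0} ∩ {n0,n5} ∩ {n0,n3,n6} = {n0}; idom=n0

idom(n3) = n0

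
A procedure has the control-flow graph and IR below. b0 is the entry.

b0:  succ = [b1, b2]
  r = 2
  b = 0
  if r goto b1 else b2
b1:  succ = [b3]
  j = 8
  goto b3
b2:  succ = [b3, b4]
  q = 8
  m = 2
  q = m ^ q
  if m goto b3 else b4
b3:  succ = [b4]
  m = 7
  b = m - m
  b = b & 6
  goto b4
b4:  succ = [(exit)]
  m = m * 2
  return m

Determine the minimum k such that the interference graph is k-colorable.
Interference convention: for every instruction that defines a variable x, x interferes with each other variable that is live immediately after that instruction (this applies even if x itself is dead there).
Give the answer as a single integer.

def/use:
  b0 def {b,r} use ∅
  b1 def {j} use ∅
  b2 def {m,q} use ∅
  b3 def {b,m} use ∅
  b4 def {m} use {m}

Backward fixpoint:
  live b0: ∅→∅
  live b1: ∅→∅
  live b2: ∅→{m}
  live b3: ∅→{m}
  live b4: {m}→∅

Interfere edges:
  b: {m,r}
  j: ∅
  m: {b,q}
  q: {m}
  r: {b}

Colouring:
  lower bound: {b,m} mutually conflict ⇒ χ ≥ 2
  assign b→c0 j→c0 m→c1 q→c0 r→c1 — no edge inside a register ⇒ χ ≤ 2
  χ = 2

Answer: 2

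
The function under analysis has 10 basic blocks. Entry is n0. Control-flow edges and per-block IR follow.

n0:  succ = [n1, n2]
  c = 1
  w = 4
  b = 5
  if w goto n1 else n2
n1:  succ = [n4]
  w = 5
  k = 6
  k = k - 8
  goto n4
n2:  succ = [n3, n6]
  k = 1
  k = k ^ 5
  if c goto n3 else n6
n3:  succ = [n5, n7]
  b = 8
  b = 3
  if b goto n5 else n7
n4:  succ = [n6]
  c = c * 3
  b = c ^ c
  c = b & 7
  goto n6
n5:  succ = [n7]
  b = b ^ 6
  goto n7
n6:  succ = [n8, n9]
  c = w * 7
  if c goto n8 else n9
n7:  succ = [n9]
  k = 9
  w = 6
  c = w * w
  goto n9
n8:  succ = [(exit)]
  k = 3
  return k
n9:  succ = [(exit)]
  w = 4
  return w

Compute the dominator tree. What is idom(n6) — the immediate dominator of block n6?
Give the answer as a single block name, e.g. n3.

idom tree: n1←n0 n2←n0 n3←n2 n4←n1 n5←n3 n6←n0 n7←n3 n8←n6 n9←n0
Dom at joins:
  n6: preds {n2,n4}: {n0,n2} ∩ {n0,n1,n4} = {n0}; idom=n0
  n7: preds {n3,n5}: {n0,n2,n3} ∩ {n0,n2,n3,n5} = {n0,n2,n3}; idom=n3
  n9: preds {n6,n7}: {n0,n6} ∩ {n0,n2,n3,n7} = {n0}; idom=n0

idom(n6) = n0

Answer: n0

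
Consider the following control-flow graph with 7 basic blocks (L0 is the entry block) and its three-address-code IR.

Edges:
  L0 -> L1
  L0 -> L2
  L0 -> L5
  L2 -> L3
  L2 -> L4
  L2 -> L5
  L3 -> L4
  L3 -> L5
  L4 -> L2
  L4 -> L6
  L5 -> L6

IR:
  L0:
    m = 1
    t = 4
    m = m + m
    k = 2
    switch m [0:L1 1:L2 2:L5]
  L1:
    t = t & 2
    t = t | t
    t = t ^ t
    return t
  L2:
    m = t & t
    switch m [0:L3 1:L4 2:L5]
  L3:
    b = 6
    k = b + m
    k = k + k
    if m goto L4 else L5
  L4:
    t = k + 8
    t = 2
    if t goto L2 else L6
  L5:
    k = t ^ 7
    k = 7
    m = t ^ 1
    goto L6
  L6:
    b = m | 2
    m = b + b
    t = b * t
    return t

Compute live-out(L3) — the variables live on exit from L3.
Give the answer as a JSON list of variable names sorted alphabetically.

def/use:
  L0: def={k,m,t} ue=∅
  L1: def={t} ue={t}
  L2: def={m} ue={t}
  L3: def={b,k} ue={m}
  L4: def={t} ue={k}
  L5: def={k,m} ue={t}
  L6: def={b,m,t} ue={m,t}

Live sets:
  L0 li=∅ lo={k,t}
  L1 li={t} lo=∅
  L2 li={k,t} lo={k,m,t}
  L3 li={m,t} lo={k,m,t}
  L4 li={k,m} lo={k,m,t}
  L5 li={t} lo={m,t}
  L6 li={m,t} lo=∅

live-out(L3) = ["k", "m", "t"]

Answer: ["k", "m", "t"]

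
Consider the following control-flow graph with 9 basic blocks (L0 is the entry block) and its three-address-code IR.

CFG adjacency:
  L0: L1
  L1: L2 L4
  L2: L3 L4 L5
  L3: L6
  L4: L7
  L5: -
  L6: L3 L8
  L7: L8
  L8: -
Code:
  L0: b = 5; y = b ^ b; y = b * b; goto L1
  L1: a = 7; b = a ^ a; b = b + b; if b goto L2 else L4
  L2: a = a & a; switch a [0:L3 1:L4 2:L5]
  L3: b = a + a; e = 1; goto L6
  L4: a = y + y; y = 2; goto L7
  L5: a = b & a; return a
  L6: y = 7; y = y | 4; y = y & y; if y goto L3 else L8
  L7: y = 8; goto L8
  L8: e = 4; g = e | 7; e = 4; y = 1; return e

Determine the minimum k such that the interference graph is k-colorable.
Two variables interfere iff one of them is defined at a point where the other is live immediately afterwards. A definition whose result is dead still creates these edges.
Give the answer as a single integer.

Answer: 3

Working:
Per-block:
  L0 def {b,y} use ∅
  L1 def {a,b} use ∅
  L2 def {a} use {a}
  L3 def {b,e} use {a}
  L4 def {a,y} use {y}
  L5 def {a} use {a,b}
  L6 def {y} use ∅
  L7 def {y} use ∅
  L8 def {e,g,y} use ∅

Backward fixpoint:
  L0: in=∅ out={y}
  L1: in={y} out={a,b,y}
  L2: in={a,b,y} out={a,b,y}
  L3: in={a} out={a}
  L4: in={y} out=∅
  L5: in={a,b} out=∅
  L6: in={a} out={a}
  L7: in=∅ out=∅
  L8: in=∅ out=∅

Conflict graph:
  a↔{b,e,y}
  b↔{a,y}
  e↔{a,y}
  g↔∅
  y↔{a,b,e}

Chromatic number:
  lower bound: {a,b,y} mutually conflict ⇒ χ ≥ 3
  3-colouring: R0={a,g}  R1={y}  R2={b,e}
  χ = 3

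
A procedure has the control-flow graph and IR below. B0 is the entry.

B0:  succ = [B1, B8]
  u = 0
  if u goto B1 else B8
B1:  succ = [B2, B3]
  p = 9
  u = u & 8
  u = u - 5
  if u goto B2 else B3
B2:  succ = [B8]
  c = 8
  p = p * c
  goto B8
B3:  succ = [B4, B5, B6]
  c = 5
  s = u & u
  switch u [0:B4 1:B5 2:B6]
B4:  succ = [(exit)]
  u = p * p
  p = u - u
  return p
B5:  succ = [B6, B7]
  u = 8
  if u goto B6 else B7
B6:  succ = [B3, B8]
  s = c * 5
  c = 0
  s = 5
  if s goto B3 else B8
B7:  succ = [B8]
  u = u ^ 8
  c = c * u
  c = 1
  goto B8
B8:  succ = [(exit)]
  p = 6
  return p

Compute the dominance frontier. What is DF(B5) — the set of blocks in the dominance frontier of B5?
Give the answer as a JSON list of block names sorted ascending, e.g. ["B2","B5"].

idom tree: B1←B0 B2←B1 B3←B1 B4←B3 B5←B3 B6←B3 B7←B5 B8←B0
Join-block Dom:
  B3: preds {B1,B6}: {B0,B1} ∩ {B0,B1,B3,B6} = {B0,B1}; idom=B1
  B6: preds {B3,B5}: {B0,B1,B3} ∩ {B0,B1,B3,B5} = {B0,B1,B3}; idom=B3
  B8: preds {B0,B2,B6,B7}: {B0} ∩ {B0,B1,B2} ∩ {B0,B1,B3,B6} ∩ {B0,B1,B3,B5,B7} = {B0}; idom=B0

Frontier:
  B3←B1: walk · to B1
  B3←B6: walk B6→B3 to B1
  B6←B3: walk · to B3
  B6←B5: walk B5 to B3
  B8←B0: walk · to B0
  B8←B2: walk B2→B1 to B0
  B8←B6: walk B6→B3→B1 to B0
  B8←B7: walk B7→B5→B3→B1 to B0
  B0: DF=∅
  B1: DF={B8}
  B2: DF={B8}
  B3: DF={B3,B8}
  B4: DF=∅
  B5: DF={B6,B8}
  B6: DF={B3,B8}
  B7: DF={B8}
  B8: DF=∅

DF(B5) = ["B6", "B8"]

Answer: ["B6", "B8"]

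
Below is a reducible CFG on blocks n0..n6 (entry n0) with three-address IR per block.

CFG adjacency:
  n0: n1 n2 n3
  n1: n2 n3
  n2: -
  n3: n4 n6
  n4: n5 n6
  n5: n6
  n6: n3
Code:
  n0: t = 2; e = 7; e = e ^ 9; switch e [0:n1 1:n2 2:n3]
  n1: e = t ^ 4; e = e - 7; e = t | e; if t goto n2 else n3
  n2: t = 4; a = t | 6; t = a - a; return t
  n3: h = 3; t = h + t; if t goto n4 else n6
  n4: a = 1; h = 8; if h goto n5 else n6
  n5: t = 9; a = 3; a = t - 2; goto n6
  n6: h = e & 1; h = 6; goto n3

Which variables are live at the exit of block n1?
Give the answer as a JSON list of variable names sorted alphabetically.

Answer: ["e", "t"]

Derivation:
def/use:
  n0: def={e,t} ue=∅
  n1: def={e} ue={t}
  n2: def={a,t} ue=∅
  n3: def={h,t} ue={t}
  n4: def={a,h} ue=∅
  n5: def={a,t} ue=∅
  n6: def={h} ue={e}

Live sets:
  live n0: ∅→{e,t}
  live n1: {t}→{e,t}
  live n2: ∅→∅
  live n3: {e,t}→{e,t}
  live n4: {e,t}→{e,t}
  live n5: {e}→{e,t}
  live n6: {e,t}→{e,t}

live-out(n1) = ["e", "t"]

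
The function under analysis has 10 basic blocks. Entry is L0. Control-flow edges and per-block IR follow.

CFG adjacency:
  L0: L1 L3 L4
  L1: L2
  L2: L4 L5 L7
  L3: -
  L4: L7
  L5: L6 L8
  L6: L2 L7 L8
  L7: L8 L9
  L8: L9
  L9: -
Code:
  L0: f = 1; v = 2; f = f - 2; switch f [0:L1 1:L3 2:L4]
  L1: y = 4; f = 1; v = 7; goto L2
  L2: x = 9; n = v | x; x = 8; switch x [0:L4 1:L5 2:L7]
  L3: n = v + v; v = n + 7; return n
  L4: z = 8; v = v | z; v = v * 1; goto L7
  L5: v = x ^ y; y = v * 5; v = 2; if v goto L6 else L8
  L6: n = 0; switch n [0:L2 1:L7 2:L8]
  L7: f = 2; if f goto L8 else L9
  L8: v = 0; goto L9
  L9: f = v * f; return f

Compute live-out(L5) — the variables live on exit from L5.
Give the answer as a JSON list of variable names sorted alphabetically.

Per-block:
  L0 def {f,v} use ∅
  L1 def {f,v,y} use ∅
  L2 def {n,x} use {v}
  L3 def {n,v} use {v}
  L4 def {v,z} use {v}
  L5 def {v,y} use {x,y}
  L6 def {n} use ∅
  L7 def {f} use ∅
  L8 def {v} use ∅
  L9 def {f} use {f,v}

Liveness:
  L0 li=∅ lo={v}
  L1 li=∅ lo={f,v,y}
  L2 li={f,v,y} lo={f,v,x,y}
  L3 li={v} lo=∅
  L4 li={v} lo={v}
  L5 li={f,x,y} lo={f,v,y}
  L6 li={f,v,y} lo={f,v,y}
  L7 li={v} lo={f,v}
  L8 li={f} lo={f,v}
  L9 li={f,v} lo=∅

live-out(L5) = ["f", "v", "y"]

Answer: ["f", "v", "y"]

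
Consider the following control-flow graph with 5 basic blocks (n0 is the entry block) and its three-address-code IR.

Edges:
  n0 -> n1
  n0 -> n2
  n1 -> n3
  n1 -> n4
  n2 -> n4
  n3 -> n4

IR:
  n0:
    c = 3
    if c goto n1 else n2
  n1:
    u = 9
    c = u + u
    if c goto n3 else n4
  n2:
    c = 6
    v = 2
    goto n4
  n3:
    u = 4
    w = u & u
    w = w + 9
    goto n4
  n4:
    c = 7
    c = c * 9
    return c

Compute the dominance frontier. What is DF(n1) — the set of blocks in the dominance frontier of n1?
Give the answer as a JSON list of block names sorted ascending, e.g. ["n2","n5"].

Answer: ["n4"]

Working:
idom tree: n1←n0 n2←n0 n3←n1 n4←n0
Dom∩ at merges:
  n4: preds {n1,n2,n3}: {n0,n1} ∩ {n0,n2} ∩ {n0,n1,n3} = {n0}; idom=n0

Frontier:
  n4←n1: walk n1 to n0
  n4←n2: walk n2 to n0
  n4←n3: walk n3→n1 to n0
  DF(n0)=∅
  DF(n1)={n4}
  DF(n2)={n4}
  DF(n3)={n4}
  DF(n4)=∅

DF(n1) = ["n4"]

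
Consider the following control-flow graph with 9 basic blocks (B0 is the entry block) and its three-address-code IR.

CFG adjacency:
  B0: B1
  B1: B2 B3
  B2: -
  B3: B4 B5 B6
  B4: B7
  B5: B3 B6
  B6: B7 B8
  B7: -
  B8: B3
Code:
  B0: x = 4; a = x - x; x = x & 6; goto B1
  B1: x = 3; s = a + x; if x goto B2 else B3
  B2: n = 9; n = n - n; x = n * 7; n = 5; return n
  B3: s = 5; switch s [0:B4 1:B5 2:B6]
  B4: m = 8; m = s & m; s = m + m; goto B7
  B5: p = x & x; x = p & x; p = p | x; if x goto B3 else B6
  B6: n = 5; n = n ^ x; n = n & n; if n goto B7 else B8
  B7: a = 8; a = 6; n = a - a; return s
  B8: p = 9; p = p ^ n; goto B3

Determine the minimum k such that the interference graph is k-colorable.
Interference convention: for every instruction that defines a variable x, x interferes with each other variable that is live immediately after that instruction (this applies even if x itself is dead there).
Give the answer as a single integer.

Answer: 4

Working:
Per-block:
  B0: {a,x} / ∅
  B1: {s,x} / {a}
  B2: {n,x} / ∅
  B3: {s} / ∅
  B4: {m,s} / {s}
  B5: {p,x} / {x}
  B6: {n} / {x}
  B7: {a,n} / {s}
  B8: {p} / {n}

Live sets:
  live B0: ∅→{a}
  live B1: {a}→{x}
  live B2: ∅→∅
  live B3: {x}→{s,x}
  live B4: {s}→{s}
  live B5: {s,x}→{s,x}
  live B6: {s,x}→{n,s,x}
  live B7: {s}→∅
  live B8: {n,x}→{x}

Interference:
  a — {s,x}
  m — {s}
  n — {p,s,x}
  p — {n,s,x}
  s — {a,m,n,p,x}
  x — {a,n,p,s}

Chromatic number:
  {n,p,s,x} pairwise interfere (4-clique) ⇒ χ ≥ 4
  4-colouring: R0={s}  R1={m,x}  R2={a,n}  R3={p}
  χ = 4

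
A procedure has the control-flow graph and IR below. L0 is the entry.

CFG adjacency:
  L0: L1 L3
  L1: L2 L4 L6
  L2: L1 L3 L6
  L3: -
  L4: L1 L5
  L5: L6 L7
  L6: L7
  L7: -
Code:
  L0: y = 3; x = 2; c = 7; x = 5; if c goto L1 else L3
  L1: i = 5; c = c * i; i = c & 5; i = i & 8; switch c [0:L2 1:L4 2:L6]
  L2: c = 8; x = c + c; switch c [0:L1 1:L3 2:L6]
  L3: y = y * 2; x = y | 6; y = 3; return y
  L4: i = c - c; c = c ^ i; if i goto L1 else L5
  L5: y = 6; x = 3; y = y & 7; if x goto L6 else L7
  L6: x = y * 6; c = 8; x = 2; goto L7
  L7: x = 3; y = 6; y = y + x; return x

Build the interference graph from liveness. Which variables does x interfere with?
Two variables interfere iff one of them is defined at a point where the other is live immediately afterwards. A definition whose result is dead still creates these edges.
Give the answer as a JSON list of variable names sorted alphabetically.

Answer: ["c", "y"]

Working:
def/use:
  L0: {c,x,y} / ∅
  L1: {c,i} / {c}
  L2: {c,x} / ∅
  L3: {x,y} / {y}
  L4: {c,i} / {c}
  L5: {x,y} / ∅
  L6: {c,x} / {y}
  L7: {x,y} / ∅

Live sets:
  L0 li=∅ lo={c,y}
  L1 li={c,y} lo={c,y}
  L2 li={y} lo={c,y}
  L3 li={y} lo=∅
  L4 li={c,y} lo={c,y}
  L5 li=∅ lo={y}
  L6 li={y} lo=∅
  L7 li=∅ lo=∅

Conflict graph:
  c↔{i,x,y}
  i↔{c,y}
  x↔{c,y}
  y↔{c,i,x}

N(x) = ["c", "y"]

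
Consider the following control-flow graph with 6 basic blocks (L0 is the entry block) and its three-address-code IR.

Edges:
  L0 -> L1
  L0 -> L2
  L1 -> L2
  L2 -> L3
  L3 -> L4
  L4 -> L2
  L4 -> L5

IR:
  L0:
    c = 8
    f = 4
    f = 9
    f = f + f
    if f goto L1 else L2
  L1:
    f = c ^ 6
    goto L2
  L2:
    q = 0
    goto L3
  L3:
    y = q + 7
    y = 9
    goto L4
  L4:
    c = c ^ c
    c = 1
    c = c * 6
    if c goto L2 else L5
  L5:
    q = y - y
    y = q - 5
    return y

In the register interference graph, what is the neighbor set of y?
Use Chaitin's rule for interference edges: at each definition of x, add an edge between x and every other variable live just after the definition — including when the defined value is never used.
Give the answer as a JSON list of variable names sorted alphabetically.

Block summaries:
  L0: {c,f} / ∅
  L1: {f} / {c}
  L2: {q} / ∅
  L3: {y} / {q}
  L4: {c} / {c}
  L5: {q,y} / {y}

Live sets:
  live L0: ∅→{c}
  live L1: {c}→{c}
  live L2: {c}→{c,q}
  live L3: {c,q}→{c,y}
  live L4: {c,y}→{c,y}
  live L5: {y}→∅

Conflict graph:
  c — {f,q,y}
  f — {c}
  q — {c}
  y — {c}

N(y) = ["c"]

Answer: ["c"]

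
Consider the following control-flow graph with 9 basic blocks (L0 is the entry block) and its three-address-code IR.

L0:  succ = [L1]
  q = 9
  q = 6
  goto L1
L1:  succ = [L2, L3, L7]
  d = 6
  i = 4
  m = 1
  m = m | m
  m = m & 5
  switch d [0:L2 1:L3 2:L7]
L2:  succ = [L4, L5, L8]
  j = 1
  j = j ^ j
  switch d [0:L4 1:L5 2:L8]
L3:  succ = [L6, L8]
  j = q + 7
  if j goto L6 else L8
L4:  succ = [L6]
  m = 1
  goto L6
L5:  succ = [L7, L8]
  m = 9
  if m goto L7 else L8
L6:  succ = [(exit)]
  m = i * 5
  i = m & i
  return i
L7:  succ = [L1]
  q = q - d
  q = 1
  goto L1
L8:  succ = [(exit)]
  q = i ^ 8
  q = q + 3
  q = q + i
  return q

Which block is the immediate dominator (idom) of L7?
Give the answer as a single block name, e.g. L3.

idom tree: L1←L0 L2←L1 L3←L1 L4←L2 L5←L2 L6←L1 L7←L1 L8←L1
Join-block Dom:
  L1: preds {L0,L7}: {L0} ∩ {L0,L1,L7} = {L0}; idom=L0
  L6: preds {L3,L4}: {L0,L1,L3} ∩ {L0,L1,L2,L4} = {L0,L1}; idom=L1
  L7: preds {L1,L5}: {L0,L1} ∩ {L0,L1,L2,L5} = {L0,L1}; idom=L1
  L8: preds {L2,L3,L5}: {L0,L1,L2} ∩ {L0,L1,L3} ∩ {L0,L1,L2,L5} = {L0,L1}; idom=L1

idom(L7) = L1

Answer: L1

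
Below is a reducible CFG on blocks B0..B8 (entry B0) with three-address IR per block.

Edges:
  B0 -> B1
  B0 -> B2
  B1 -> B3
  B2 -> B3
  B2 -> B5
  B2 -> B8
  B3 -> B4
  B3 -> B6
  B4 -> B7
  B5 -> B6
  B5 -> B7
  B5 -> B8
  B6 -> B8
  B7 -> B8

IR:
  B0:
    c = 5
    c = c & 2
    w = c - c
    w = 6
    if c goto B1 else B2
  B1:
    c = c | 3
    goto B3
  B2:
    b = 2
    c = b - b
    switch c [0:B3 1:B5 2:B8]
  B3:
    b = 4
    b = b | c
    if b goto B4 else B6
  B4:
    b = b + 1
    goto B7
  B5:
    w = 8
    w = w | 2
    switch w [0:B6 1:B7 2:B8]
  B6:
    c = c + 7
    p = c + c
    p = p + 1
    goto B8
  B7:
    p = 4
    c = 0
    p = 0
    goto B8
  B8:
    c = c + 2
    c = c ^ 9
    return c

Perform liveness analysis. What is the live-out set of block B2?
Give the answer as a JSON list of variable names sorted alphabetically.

Block summaries:
  B0: {c,w} / ∅
  B1: {c} / {c}
  B2: {b,c} / ∅
  B3: {b} / {c}
  B4: {b} / {b}
  B5: {w} / ∅
  B6: {c,p} / {c}
  B7: {c,p} / ∅
  B8: {c} / {c}

Liveness:
  B0 li=∅ lo={c}
  B1 li={c} lo={c}
  B2 li=∅ lo={c}
  B3 li={c} lo={b,c}
  B4 li={b} lo=∅
  B5 li={c} lo={c}
  B6 li={c} lo={c}
  B7 li=∅ lo={c}
  B8 li={c} lo=∅

live-out(B2) = ["c"]

Answer: ["c"]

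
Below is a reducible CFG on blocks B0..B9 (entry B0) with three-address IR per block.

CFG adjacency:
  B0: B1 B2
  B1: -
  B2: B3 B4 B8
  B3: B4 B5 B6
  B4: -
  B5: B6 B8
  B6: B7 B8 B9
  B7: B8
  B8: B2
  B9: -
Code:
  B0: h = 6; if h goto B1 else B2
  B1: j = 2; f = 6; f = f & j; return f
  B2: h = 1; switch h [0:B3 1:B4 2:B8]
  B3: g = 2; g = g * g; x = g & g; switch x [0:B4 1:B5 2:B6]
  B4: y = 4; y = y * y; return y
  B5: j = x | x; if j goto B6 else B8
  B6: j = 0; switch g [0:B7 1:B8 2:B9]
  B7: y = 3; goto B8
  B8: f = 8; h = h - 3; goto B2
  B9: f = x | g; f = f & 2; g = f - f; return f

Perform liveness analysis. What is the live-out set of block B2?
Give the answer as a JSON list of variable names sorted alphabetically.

def/use:
  B0 def {h} use ∅
  B1 def {f,j} use ∅
  B2 def {h} use ∅
  B3 def {g,x} use ∅
  B4 def {y} use ∅
  B5 def {j} use {x}
  B6 def {j} use {g}
  B7 def {y} use ∅
  B8 def {f,h} use {h}
  B9 def {f,g} use {g,x}

Liveness:
  B0: in=∅ out=∅
  B1: in=∅ out=∅
  B2: in=∅ out={h}
  B3: in={h} out={g,h,x}
  B4: in=∅ out=∅
  B5: in={g,h,x} out={g,h,x}
  B6: in={g,h,x} out={g,h,x}
  B7: in={h} out={h}
  B8: in={h} out=∅
  B9: in={g,x} out=∅

live-out(B2) = ["h"]

Answer: ["h"]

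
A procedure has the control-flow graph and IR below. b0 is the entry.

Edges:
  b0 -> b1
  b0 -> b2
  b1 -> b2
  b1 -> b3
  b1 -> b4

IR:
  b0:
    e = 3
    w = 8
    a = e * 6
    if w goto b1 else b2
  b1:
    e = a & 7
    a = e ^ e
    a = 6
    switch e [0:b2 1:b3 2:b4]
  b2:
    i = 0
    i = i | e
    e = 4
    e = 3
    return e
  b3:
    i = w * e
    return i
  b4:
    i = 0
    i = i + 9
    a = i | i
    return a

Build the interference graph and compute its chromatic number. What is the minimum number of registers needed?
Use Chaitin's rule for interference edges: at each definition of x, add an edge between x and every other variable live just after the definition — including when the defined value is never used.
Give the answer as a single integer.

Per-block:
  b0 def {a,e,w} use ∅
  b1 def {a,e} use {a}
  b2 def {e,i} use {e}
  b3 def {i} use {e,w}
  b4 def {a,i} use ∅

Liveness:
  b0: in=∅ out={a,e,w}
  b1: in={a,w} out={e,w}
  b2: in={e} out=∅
  b3: in={e,w} out=∅
  b4: in=∅ out=∅

Interfere edges:
  a↔{e,w}
  e↔{a,i,w}
  i↔{e}
  w↔{a,e}

Registers:
  lower bound: {a,e,w} mutually conflict ⇒ χ ≥ 3
  assign a→c1 e→c0 i→c1 w→c2 — no edge inside a register ⇒ χ ≤ 3
  χ = 3

Answer: 3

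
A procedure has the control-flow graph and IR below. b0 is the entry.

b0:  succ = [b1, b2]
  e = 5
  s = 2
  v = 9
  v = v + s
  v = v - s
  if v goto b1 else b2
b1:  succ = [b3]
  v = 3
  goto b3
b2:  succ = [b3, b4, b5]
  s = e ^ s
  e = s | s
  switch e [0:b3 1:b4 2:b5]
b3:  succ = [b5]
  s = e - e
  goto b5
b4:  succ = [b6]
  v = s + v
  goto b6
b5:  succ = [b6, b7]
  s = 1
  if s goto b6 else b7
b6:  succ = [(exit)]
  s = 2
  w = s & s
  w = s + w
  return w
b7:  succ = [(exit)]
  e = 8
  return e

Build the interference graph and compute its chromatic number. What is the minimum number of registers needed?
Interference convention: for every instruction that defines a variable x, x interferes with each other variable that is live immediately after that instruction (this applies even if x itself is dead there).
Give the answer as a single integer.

Answer: 3

Analysis:
def/use:
  b0: {e,s,v} / ∅
  b1: {v} / ∅
  b2: {e,s} / {e,s}
  b3: {s} / {e}
  b4: {v} / {s,v}
  b5: {s} / ∅
  b6: {s,w} / ∅
  b7: {e} / ∅

Backward fixpoint:
  live b0: ∅→{e,s,v}
  live b1: {e}→{e}
  live b2: {e,s,v}→{e,s,v}
  live b3: {e}→∅
  live b4: {s,v}→∅
  live b5: ∅→∅
  live b6: ∅→∅
  live b7: ∅→∅

Interfere edges:
  e↔{s,v}
  s↔{e,v,w}
  v↔{e,s}
  w↔{s}

Registers:
  {e,s,v} pairwise interfere (3-clique) ⇒ χ ≥ 3
  assign e→r1 s→r0 v→r2 w→r1 — no edge inside a register ⇒ χ ≤ 3
  χ = 3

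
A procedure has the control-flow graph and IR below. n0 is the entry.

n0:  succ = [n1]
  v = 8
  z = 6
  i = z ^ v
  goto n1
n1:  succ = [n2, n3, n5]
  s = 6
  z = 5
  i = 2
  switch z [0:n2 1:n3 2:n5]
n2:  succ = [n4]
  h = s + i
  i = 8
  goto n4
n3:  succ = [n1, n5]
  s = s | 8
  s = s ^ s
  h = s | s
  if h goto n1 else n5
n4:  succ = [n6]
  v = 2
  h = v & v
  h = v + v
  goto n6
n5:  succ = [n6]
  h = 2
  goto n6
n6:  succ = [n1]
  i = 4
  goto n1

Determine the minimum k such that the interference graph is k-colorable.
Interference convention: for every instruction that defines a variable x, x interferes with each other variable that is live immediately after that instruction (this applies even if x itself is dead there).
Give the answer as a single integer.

def/use:
  n0 def {i,v,z} use ∅
  n1 def {i,s,z} use ∅
  n2 def {h,i} use {i,s}
  n3 def {h,s} use {s}
  n4 def {h,v} use ∅
  n5 def {h} use ∅
  n6 def {i} use ∅

Liveness:
  n0: in=∅ out=∅
  n1: in=∅ out={i,s}
  n2: in={i,s} out=∅
  n3: in={s} out=∅
  n4: in=∅ out=∅
  n5: in=∅ out=∅
  n6: in=∅ out=∅

Interfere edges:
  h↔{v}
  i↔{s,z}
  s↔{i,z}
  v↔{h,z}
  z↔{i,s,v}

Chromatic number:
  lower bound: {i,s,z} mutually conflict ⇒ χ ≥ 3
  3-colouring: R0={h,z}  R1={i,v}  R2={s}
  χ = 3

Answer: 3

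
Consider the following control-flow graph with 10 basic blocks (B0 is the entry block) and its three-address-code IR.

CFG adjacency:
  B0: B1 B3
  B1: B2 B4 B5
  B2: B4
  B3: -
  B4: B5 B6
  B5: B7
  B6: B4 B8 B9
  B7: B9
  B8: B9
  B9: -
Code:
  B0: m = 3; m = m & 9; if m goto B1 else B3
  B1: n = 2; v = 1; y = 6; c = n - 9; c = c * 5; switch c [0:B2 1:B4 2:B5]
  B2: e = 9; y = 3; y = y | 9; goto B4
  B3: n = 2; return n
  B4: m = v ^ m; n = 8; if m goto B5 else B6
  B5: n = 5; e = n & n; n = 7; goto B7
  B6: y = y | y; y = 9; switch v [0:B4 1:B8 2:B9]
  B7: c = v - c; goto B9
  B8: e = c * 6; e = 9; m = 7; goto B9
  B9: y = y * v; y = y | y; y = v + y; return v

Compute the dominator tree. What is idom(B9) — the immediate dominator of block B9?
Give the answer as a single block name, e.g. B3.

Answer: B1

Analysis:
idom tree: B1←B0 B2←B1 B3←B0 B4←B1 B5←B1 B6←B4 B7←B5 B8←B6 B9←B1
Dom∩ at merges:
  B4: preds {B1,B2,B6}: {B0,B1} ∩ {B0,B1,B2} ∩ {B0,B1,B4,B6} = {B0,B1}; idom=B1
  B5: preds {B1,B4}: {B0,B1} ∩ {B0,B1,B4} = {B0,B1}; idom=B1
  B9: preds {B6,B7,B8}: {B0,B1,B4,B6} ∩ {B0,B1,B5,B7} ∩ {B0,B1,B4,B6,B8} = {B0,B1}; idom=B1

idom(B9) = B1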